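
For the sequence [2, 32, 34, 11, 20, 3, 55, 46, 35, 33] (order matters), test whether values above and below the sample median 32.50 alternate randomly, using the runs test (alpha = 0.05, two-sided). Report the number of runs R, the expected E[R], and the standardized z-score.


Step 1: Compute median = 32.50; label A = above, B = below.
Labels in order: BBABBBAAAA  (n_A = 5, n_B = 5)
Step 2: Count runs R = 4.
Step 3: Under H0 (random ordering), E[R] = 2*n_A*n_B/(n_A+n_B) + 1 = 2*5*5/10 + 1 = 6.0000.
        Var[R] = 2*n_A*n_B*(2*n_A*n_B - n_A - n_B) / ((n_A+n_B)^2 * (n_A+n_B-1)) = 2000/900 = 2.2222.
        SD[R] = 1.4907.
Step 4: Continuity-corrected z = (R + 0.5 - E[R]) / SD[R] = (4 + 0.5 - 6.0000) / 1.4907 = -1.0062.
Step 5: Two-sided p-value via normal approximation = 2*(1 - Phi(|z|)) = 0.314305.
Step 6: alpha = 0.05. fail to reject H0.

R = 4, z = -1.0062, p = 0.314305, fail to reject H0.


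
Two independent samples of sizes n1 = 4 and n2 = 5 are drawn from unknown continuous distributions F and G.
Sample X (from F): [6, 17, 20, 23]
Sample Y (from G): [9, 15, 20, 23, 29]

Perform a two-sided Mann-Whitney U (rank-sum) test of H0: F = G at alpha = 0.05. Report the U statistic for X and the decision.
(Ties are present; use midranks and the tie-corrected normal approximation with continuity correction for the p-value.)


Step 1: Combine and sort all 9 observations; assign midranks.
sorted (value, group): (6,X), (9,Y), (15,Y), (17,X), (20,X), (20,Y), (23,X), (23,Y), (29,Y)
ranks: 6->1, 9->2, 15->3, 17->4, 20->5.5, 20->5.5, 23->7.5, 23->7.5, 29->9
Step 2: Rank sum for X: R1 = 1 + 4 + 5.5 + 7.5 = 18.
Step 3: U_X = R1 - n1(n1+1)/2 = 18 - 4*5/2 = 18 - 10 = 8.
       U_Y = n1*n2 - U_X = 20 - 8 = 12.
Step 4: Ties are present, so use the tie-corrected normal approximation (with continuity correction) for the p-value.
Step 5: p-value = 0.710992; compare to alpha = 0.05. fail to reject H0.

U_X = 8, p = 0.710992, fail to reject H0 at alpha = 0.05.


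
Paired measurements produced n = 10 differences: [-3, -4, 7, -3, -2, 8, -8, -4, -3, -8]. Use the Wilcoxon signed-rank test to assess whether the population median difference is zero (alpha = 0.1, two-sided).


Step 1: Drop any zero differences (none here) and take |d_i|.
|d| = [3, 4, 7, 3, 2, 8, 8, 4, 3, 8]
Step 2: Midrank |d_i| (ties get averaged ranks).
ranks: |3|->3, |4|->5.5, |7|->7, |3|->3, |2|->1, |8|->9, |8|->9, |4|->5.5, |3|->3, |8|->9
Step 3: Attach original signs; sum ranks with positive sign and with negative sign.
W+ = 7 + 9 = 16
W- = 3 + 5.5 + 3 + 1 + 9 + 5.5 + 3 + 9 = 39
(Check: W+ + W- = 55 should equal n(n+1)/2 = 55.)
Step 4: Test statistic W = min(W+, W-) = 16.
Step 5: Ties in |d|, so use the tie-corrected normal approximation.
        E[W] = n(n+1)/4 = 10*11/4 = 27.5.
        Tie groups: |d|=3 (t=3), |d|=4 (t=2), |d|=8 (t=3); sum(t^3 - t) = 54.
        Var[W] = n(n+1)(2n+1)/24 - sum(t^3-t)/48 = 2310/24 - 54/48 = 95.125.
        z = (W - E[W]) / sqrt(Var[W]) = (16 - 27.5) / 9.7532 = -1.1791.
        Two-sided p = 2*Phi(z) = 0.238359.
Step 6: alpha = 0.1. fail to reject H0.

W+ = 16, W- = 39, W = min = 16, p = 0.238359, fail to reject H0.


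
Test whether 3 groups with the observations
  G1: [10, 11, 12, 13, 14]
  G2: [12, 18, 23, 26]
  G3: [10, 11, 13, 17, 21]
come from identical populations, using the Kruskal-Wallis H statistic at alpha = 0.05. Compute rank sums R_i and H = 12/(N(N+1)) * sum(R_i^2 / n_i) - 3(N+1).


Step 1: Combine all N = 14 observations and assign midranks.
sorted (value, group, rank): (10,G1,1.5), (10,G3,1.5), (11,G1,3.5), (11,G3,3.5), (12,G1,5.5), (12,G2,5.5), (13,G1,7.5), (13,G3,7.5), (14,G1,9), (17,G3,10), (18,G2,11), (21,G3,12), (23,G2,13), (26,G2,14)
Step 2: Sum ranks within each group.
R_1 = 27 (n_1 = 5)
R_2 = 43.5 (n_2 = 4)
R_3 = 34.5 (n_3 = 5)
Step 3: H = 12/(N(N+1)) * sum(R_i^2/n_i) - 3(N+1)
     = 12/(14*15) * (27^2/5 + 43.5^2/4 + 34.5^2/5) - 3*15
     = 0.057143 * 856.913 - 45
     = 3.966429.
Step 4: Ties present; correction factor C = 1 - 24/(14^3 - 14) = 0.991209. Corrected H = 3.966429 / 0.991209 = 4.001608.
Step 5: Under H0, H ~ chi^2(2); p-value = 0.135227.
Step 6: alpha = 0.05. fail to reject H0.

H = 4.0016, df = 2, p = 0.135227, fail to reject H0.


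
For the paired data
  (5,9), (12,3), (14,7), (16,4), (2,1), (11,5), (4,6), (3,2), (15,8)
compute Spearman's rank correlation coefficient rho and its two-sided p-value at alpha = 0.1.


Step 1: Rank x and y separately (midranks; no ties here).
rank(x): 5->4, 12->6, 14->7, 16->9, 2->1, 11->5, 4->3, 3->2, 15->8
rank(y): 9->9, 3->3, 7->7, 4->4, 1->1, 5->5, 6->6, 2->2, 8->8
Step 2: d_i = R_x(i) - R_y(i); compute d_i^2.
  (4-9)^2=25, (6-3)^2=9, (7-7)^2=0, (9-4)^2=25, (1-1)^2=0, (5-5)^2=0, (3-6)^2=9, (2-2)^2=0, (8-8)^2=0
sum(d^2) = 68.
Step 3: rho = 1 - 6*68 / (9*(9^2 - 1)) = 1 - 408/720 = 0.433333.
Step 4: Under H0, t = rho * sqrt((n-2)/(1-rho^2)) = 1.2721 ~ t(7).
Step 5: Two-sided p-value from the t-distribution with 7 df = 0.243952.
Step 6: alpha = 0.1. fail to reject H0.

rho = 0.4333, p = 0.243952, fail to reject H0 at alpha = 0.1.


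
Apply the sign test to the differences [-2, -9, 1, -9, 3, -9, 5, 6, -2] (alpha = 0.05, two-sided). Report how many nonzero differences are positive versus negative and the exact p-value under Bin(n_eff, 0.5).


Step 1: Discard zero differences. Original n = 9; n_eff = number of nonzero differences = 9.
Nonzero differences (with sign): -2, -9, +1, -9, +3, -9, +5, +6, -2
Step 2: Count signs: positive = 4, negative = 5.
Step 3: Under H0: P(positive) = 0.5, so the number of positives S ~ Bin(9, 0.5).
Step 4: Two-sided exact p-value = sum of Bin(9,0.5) probabilities at or below the observed probability = 1.000000.
Step 5: alpha = 0.05. fail to reject H0.

n_eff = 9, pos = 4, neg = 5, p = 1.000000, fail to reject H0.


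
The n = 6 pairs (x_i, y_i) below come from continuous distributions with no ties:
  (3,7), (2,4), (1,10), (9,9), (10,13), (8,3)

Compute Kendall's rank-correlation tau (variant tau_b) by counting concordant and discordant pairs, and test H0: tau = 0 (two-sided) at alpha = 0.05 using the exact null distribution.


Step 1: Enumerate the 15 unordered pairs (i,j) with i<j and classify each by sign(x_j-x_i) * sign(y_j-y_i).
  (1,2):dx=-1,dy=-3->C; (1,3):dx=-2,dy=+3->D; (1,4):dx=+6,dy=+2->C; (1,5):dx=+7,dy=+6->C
  (1,6):dx=+5,dy=-4->D; (2,3):dx=-1,dy=+6->D; (2,4):dx=+7,dy=+5->C; (2,5):dx=+8,dy=+9->C
  (2,6):dx=+6,dy=-1->D; (3,4):dx=+8,dy=-1->D; (3,5):dx=+9,dy=+3->C; (3,6):dx=+7,dy=-7->D
  (4,5):dx=+1,dy=+4->C; (4,6):dx=-1,dy=-6->C; (5,6):dx=-2,dy=-10->C
Step 2: C = 9, D = 6, total pairs = 15.
Step 3: tau = (C - D)/(n(n-1)/2) = (9 - 6)/15 = 0.200000.
Step 4: Exact two-sided p-value (enumerate n! = 720 permutations of y under H0): p = 0.719444.
Step 5: alpha = 0.05. fail to reject H0.

tau_b = 0.2000 (C=9, D=6), p = 0.719444, fail to reject H0.


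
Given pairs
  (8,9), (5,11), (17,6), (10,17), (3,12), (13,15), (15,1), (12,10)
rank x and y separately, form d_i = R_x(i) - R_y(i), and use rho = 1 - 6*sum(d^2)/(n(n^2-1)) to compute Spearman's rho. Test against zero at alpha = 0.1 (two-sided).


Step 1: Rank x and y separately (midranks; no ties here).
rank(x): 8->3, 5->2, 17->8, 10->4, 3->1, 13->6, 15->7, 12->5
rank(y): 9->3, 11->5, 6->2, 17->8, 12->6, 15->7, 1->1, 10->4
Step 2: d_i = R_x(i) - R_y(i); compute d_i^2.
  (3-3)^2=0, (2-5)^2=9, (8-2)^2=36, (4-8)^2=16, (1-6)^2=25, (6-7)^2=1, (7-1)^2=36, (5-4)^2=1
sum(d^2) = 124.
Step 3: rho = 1 - 6*124 / (8*(8^2 - 1)) = 1 - 744/504 = -0.476190.
Step 4: Under H0, t = rho * sqrt((n-2)/(1-rho^2)) = -1.3265 ~ t(6).
Step 5: Two-sided p-value from the t-distribution with 6 df = 0.232936.
Step 6: alpha = 0.1. fail to reject H0.

rho = -0.4762, p = 0.232936, fail to reject H0 at alpha = 0.1.


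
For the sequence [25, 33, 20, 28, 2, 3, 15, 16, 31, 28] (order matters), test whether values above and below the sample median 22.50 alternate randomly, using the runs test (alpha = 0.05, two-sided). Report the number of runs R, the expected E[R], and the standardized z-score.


Step 1: Compute median = 22.50; label A = above, B = below.
Labels in order: AABABBBBAA  (n_A = 5, n_B = 5)
Step 2: Count runs R = 5.
Step 3: Under H0 (random ordering), E[R] = 2*n_A*n_B/(n_A+n_B) + 1 = 2*5*5/10 + 1 = 6.0000.
        Var[R] = 2*n_A*n_B*(2*n_A*n_B - n_A - n_B) / ((n_A+n_B)^2 * (n_A+n_B-1)) = 2000/900 = 2.2222.
        SD[R] = 1.4907.
Step 4: Continuity-corrected z = (R + 0.5 - E[R]) / SD[R] = (5 + 0.5 - 6.0000) / 1.4907 = -0.3354.
Step 5: Two-sided p-value via normal approximation = 2*(1 - Phi(|z|)) = 0.737316.
Step 6: alpha = 0.05. fail to reject H0.

R = 5, z = -0.3354, p = 0.737316, fail to reject H0.


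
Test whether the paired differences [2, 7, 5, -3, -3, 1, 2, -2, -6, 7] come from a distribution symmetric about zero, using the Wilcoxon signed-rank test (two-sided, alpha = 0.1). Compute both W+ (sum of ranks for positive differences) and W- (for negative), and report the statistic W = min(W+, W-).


Step 1: Drop any zero differences (none here) and take |d_i|.
|d| = [2, 7, 5, 3, 3, 1, 2, 2, 6, 7]
Step 2: Midrank |d_i| (ties get averaged ranks).
ranks: |2|->3, |7|->9.5, |5|->7, |3|->5.5, |3|->5.5, |1|->1, |2|->3, |2|->3, |6|->8, |7|->9.5
Step 3: Attach original signs; sum ranks with positive sign and with negative sign.
W+ = 3 + 9.5 + 7 + 1 + 3 + 9.5 = 33
W- = 5.5 + 5.5 + 3 + 8 = 22
(Check: W+ + W- = 55 should equal n(n+1)/2 = 55.)
Step 4: Test statistic W = min(W+, W-) = 22.
Step 5: Ties in |d|, so use the tie-corrected normal approximation.
        E[W] = n(n+1)/4 = 10*11/4 = 27.5.
        Tie groups: |d|=2 (t=3), |d|=3 (t=2), |d|=7 (t=2); sum(t^3 - t) = 36.
        Var[W] = n(n+1)(2n+1)/24 - sum(t^3-t)/48 = 2310/24 - 36/48 = 95.5.
        z = (W - E[W]) / sqrt(Var[W]) = (22 - 27.5) / 9.7724 = -0.5628.
        Two-sided p = 2*Phi(z) = 0.573565.
Step 6: alpha = 0.1. fail to reject H0.

W+ = 33, W- = 22, W = min = 22, p = 0.573565, fail to reject H0.


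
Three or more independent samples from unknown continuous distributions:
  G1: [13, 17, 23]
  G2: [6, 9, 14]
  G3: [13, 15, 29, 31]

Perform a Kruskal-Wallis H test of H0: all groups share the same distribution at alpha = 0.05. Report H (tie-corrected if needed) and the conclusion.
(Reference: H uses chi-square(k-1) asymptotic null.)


Step 1: Combine all N = 10 observations and assign midranks.
sorted (value, group, rank): (6,G2,1), (9,G2,2), (13,G1,3.5), (13,G3,3.5), (14,G2,5), (15,G3,6), (17,G1,7), (23,G1,8), (29,G3,9), (31,G3,10)
Step 2: Sum ranks within each group.
R_1 = 18.5 (n_1 = 3)
R_2 = 8 (n_2 = 3)
R_3 = 28.5 (n_3 = 4)
Step 3: H = 12/(N(N+1)) * sum(R_i^2/n_i) - 3(N+1)
     = 12/(10*11) * (18.5^2/3 + 8^2/3 + 28.5^2/4) - 3*11
     = 0.109091 * 338.479 - 33
     = 3.925000.
Step 4: Ties present; correction factor C = 1 - 6/(10^3 - 10) = 0.993939. Corrected H = 3.925000 / 0.993939 = 3.948933.
Step 5: Under H0, H ~ chi^2(2); p-value = 0.138835.
Step 6: alpha = 0.05. fail to reject H0.

H = 3.9489, df = 2, p = 0.138835, fail to reject H0.


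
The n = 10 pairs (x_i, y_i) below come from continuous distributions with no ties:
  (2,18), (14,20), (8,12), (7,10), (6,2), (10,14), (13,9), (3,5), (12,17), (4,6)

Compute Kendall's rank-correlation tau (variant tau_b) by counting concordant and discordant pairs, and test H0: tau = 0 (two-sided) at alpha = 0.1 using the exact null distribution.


Step 1: Enumerate the 45 unordered pairs (i,j) with i<j and classify each by sign(x_j-x_i) * sign(y_j-y_i).
  (1,2):dx=+12,dy=+2->C; (1,3):dx=+6,dy=-6->D; (1,4):dx=+5,dy=-8->D; (1,5):dx=+4,dy=-16->D
  (1,6):dx=+8,dy=-4->D; (1,7):dx=+11,dy=-9->D; (1,8):dx=+1,dy=-13->D; (1,9):dx=+10,dy=-1->D
  (1,10):dx=+2,dy=-12->D; (2,3):dx=-6,dy=-8->C; (2,4):dx=-7,dy=-10->C; (2,5):dx=-8,dy=-18->C
  (2,6):dx=-4,dy=-6->C; (2,7):dx=-1,dy=-11->C; (2,8):dx=-11,dy=-15->C; (2,9):dx=-2,dy=-3->C
  (2,10):dx=-10,dy=-14->C; (3,4):dx=-1,dy=-2->C; (3,5):dx=-2,dy=-10->C; (3,6):dx=+2,dy=+2->C
  (3,7):dx=+5,dy=-3->D; (3,8):dx=-5,dy=-7->C; (3,9):dx=+4,dy=+5->C; (3,10):dx=-4,dy=-6->C
  (4,5):dx=-1,dy=-8->C; (4,6):dx=+3,dy=+4->C; (4,7):dx=+6,dy=-1->D; (4,8):dx=-4,dy=-5->C
  (4,9):dx=+5,dy=+7->C; (4,10):dx=-3,dy=-4->C; (5,6):dx=+4,dy=+12->C; (5,7):dx=+7,dy=+7->C
  (5,8):dx=-3,dy=+3->D; (5,9):dx=+6,dy=+15->C; (5,10):dx=-2,dy=+4->D; (6,7):dx=+3,dy=-5->D
  (6,8):dx=-7,dy=-9->C; (6,9):dx=+2,dy=+3->C; (6,10):dx=-6,dy=-8->C; (7,8):dx=-10,dy=-4->C
  (7,9):dx=-1,dy=+8->D; (7,10):dx=-9,dy=-3->C; (8,9):dx=+9,dy=+12->C; (8,10):dx=+1,dy=+1->C
  (9,10):dx=-8,dy=-11->C
Step 2: C = 31, D = 14, total pairs = 45.
Step 3: tau = (C - D)/(n(n-1)/2) = (31 - 14)/45 = 0.377778.
Step 4: Exact two-sided p-value (enumerate n! = 3628800 permutations of y under H0): p = 0.155742.
Step 5: alpha = 0.1. fail to reject H0.

tau_b = 0.3778 (C=31, D=14), p = 0.155742, fail to reject H0.


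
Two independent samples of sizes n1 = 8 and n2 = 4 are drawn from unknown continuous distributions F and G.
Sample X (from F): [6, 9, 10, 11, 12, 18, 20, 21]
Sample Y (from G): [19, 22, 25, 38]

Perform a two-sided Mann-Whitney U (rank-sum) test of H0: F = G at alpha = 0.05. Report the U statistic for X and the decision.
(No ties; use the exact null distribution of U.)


Step 1: Combine and sort all 12 observations; assign midranks.
sorted (value, group): (6,X), (9,X), (10,X), (11,X), (12,X), (18,X), (19,Y), (20,X), (21,X), (22,Y), (25,Y), (38,Y)
ranks: 6->1, 9->2, 10->3, 11->4, 12->5, 18->6, 19->7, 20->8, 21->9, 22->10, 25->11, 38->12
Step 2: Rank sum for X: R1 = 1 + 2 + 3 + 4 + 5 + 6 + 8 + 9 = 38.
Step 3: U_X = R1 - n1(n1+1)/2 = 38 - 8*9/2 = 38 - 36 = 2.
       U_Y = n1*n2 - U_X = 32 - 2 = 30.
Step 4: No ties, so the exact null distribution of U (based on enumerating the C(12,8) = 495 equally likely rank assignments) gives the two-sided p-value.
Step 5: p-value = 0.016162; compare to alpha = 0.05. reject H0.

U_X = 2, p = 0.016162, reject H0 at alpha = 0.05.


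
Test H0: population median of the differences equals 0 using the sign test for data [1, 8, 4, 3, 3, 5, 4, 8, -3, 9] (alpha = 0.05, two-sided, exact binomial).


Step 1: Discard zero differences. Original n = 10; n_eff = number of nonzero differences = 10.
Nonzero differences (with sign): +1, +8, +4, +3, +3, +5, +4, +8, -3, +9
Step 2: Count signs: positive = 9, negative = 1.
Step 3: Under H0: P(positive) = 0.5, so the number of positives S ~ Bin(10, 0.5).
Step 4: Two-sided exact p-value = sum of Bin(10,0.5) probabilities at or below the observed probability = 0.021484.
Step 5: alpha = 0.05. reject H0.

n_eff = 10, pos = 9, neg = 1, p = 0.021484, reject H0.


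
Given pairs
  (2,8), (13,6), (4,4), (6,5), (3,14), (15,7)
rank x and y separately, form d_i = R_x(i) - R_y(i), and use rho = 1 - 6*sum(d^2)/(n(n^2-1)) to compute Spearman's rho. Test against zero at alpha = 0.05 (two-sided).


Step 1: Rank x and y separately (midranks; no ties here).
rank(x): 2->1, 13->5, 4->3, 6->4, 3->2, 15->6
rank(y): 8->5, 6->3, 4->1, 5->2, 14->6, 7->4
Step 2: d_i = R_x(i) - R_y(i); compute d_i^2.
  (1-5)^2=16, (5-3)^2=4, (3-1)^2=4, (4-2)^2=4, (2-6)^2=16, (6-4)^2=4
sum(d^2) = 48.
Step 3: rho = 1 - 6*48 / (6*(6^2 - 1)) = 1 - 288/210 = -0.371429.
Step 4: Under H0, t = rho * sqrt((n-2)/(1-rho^2)) = -0.8001 ~ t(4).
Step 5: Two-sided p-value from the t-distribution with 4 df = 0.468478.
Step 6: alpha = 0.05. fail to reject H0.

rho = -0.3714, p = 0.468478, fail to reject H0 at alpha = 0.05.


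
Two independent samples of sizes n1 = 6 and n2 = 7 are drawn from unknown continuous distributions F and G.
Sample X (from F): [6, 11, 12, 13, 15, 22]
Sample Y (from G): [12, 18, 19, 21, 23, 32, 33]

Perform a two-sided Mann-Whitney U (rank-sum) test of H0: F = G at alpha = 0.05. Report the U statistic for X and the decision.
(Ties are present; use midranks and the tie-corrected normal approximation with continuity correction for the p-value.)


Step 1: Combine and sort all 13 observations; assign midranks.
sorted (value, group): (6,X), (11,X), (12,X), (12,Y), (13,X), (15,X), (18,Y), (19,Y), (21,Y), (22,X), (23,Y), (32,Y), (33,Y)
ranks: 6->1, 11->2, 12->3.5, 12->3.5, 13->5, 15->6, 18->7, 19->8, 21->9, 22->10, 23->11, 32->12, 33->13
Step 2: Rank sum for X: R1 = 1 + 2 + 3.5 + 5 + 6 + 10 = 27.5.
Step 3: U_X = R1 - n1(n1+1)/2 = 27.5 - 6*7/2 = 27.5 - 21 = 6.5.
       U_Y = n1*n2 - U_X = 42 - 6.5 = 35.5.
Step 4: Ties are present, so use the tie-corrected normal approximation (with continuity correction) for the p-value.
Step 5: p-value = 0.045204; compare to alpha = 0.05. reject H0.

U_X = 6.5, p = 0.045204, reject H0 at alpha = 0.05.


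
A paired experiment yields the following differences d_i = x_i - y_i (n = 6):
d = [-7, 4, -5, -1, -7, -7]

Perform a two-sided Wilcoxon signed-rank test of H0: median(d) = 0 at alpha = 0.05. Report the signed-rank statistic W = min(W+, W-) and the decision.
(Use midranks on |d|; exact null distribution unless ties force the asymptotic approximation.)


Step 1: Drop any zero differences (none here) and take |d_i|.
|d| = [7, 4, 5, 1, 7, 7]
Step 2: Midrank |d_i| (ties get averaged ranks).
ranks: |7|->5, |4|->2, |5|->3, |1|->1, |7|->5, |7|->5
Step 3: Attach original signs; sum ranks with positive sign and with negative sign.
W+ = 2 = 2
W- = 5 + 3 + 1 + 5 + 5 = 19
(Check: W+ + W- = 21 should equal n(n+1)/2 = 21.)
Step 4: Test statistic W = min(W+, W-) = 2.
Step 5: Ties in |d|, so use the tie-corrected normal approximation.
        E[W] = n(n+1)/4 = 6*7/4 = 10.5.
        Tie groups: |d|=7 (t=3); sum(t^3 - t) = 24.
        Var[W] = n(n+1)(2n+1)/24 - sum(t^3-t)/48 = 546/24 - 24/48 = 22.25.
        z = (W - E[W]) / sqrt(Var[W]) = (2 - 10.5) / 4.7170 = -1.8020.
        Two-sided p = 2*Phi(z) = 0.071546.
Step 6: alpha = 0.05. fail to reject H0.

W+ = 2, W- = 19, W = min = 2, p = 0.071546, fail to reject H0.


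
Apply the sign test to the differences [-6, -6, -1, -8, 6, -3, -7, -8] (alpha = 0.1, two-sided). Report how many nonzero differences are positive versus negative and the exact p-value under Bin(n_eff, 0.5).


Step 1: Discard zero differences. Original n = 8; n_eff = number of nonzero differences = 8.
Nonzero differences (with sign): -6, -6, -1, -8, +6, -3, -7, -8
Step 2: Count signs: positive = 1, negative = 7.
Step 3: Under H0: P(positive) = 0.5, so the number of positives S ~ Bin(8, 0.5).
Step 4: Two-sided exact p-value = sum of Bin(8,0.5) probabilities at or below the observed probability = 0.070312.
Step 5: alpha = 0.1. reject H0.

n_eff = 8, pos = 1, neg = 7, p = 0.070312, reject H0.


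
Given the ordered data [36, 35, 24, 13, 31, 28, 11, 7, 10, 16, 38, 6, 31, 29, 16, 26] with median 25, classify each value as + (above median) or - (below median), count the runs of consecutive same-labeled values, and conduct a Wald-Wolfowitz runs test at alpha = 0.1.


Step 1: Compute median = 25; label A = above, B = below.
Labels in order: AABBAABBBBABAABA  (n_A = 8, n_B = 8)
Step 2: Count runs R = 9.
Step 3: Under H0 (random ordering), E[R] = 2*n_A*n_B/(n_A+n_B) + 1 = 2*8*8/16 + 1 = 9.0000.
        Var[R] = 2*n_A*n_B*(2*n_A*n_B - n_A - n_B) / ((n_A+n_B)^2 * (n_A+n_B-1)) = 14336/3840 = 3.7333.
        SD[R] = 1.9322.
Step 4: R = E[R], so z = 0 with no continuity correction.
Step 5: Two-sided p-value via normal approximation = 2*(1 - Phi(|z|)) = 1.000000.
Step 6: alpha = 0.1. fail to reject H0.

R = 9, z = 0.0000, p = 1.000000, fail to reject H0.


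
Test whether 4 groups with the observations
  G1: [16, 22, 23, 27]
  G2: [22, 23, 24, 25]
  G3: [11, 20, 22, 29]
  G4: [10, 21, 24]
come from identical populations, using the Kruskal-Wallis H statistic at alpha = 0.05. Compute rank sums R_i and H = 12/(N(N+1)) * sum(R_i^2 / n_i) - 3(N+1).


Step 1: Combine all N = 15 observations and assign midranks.
sorted (value, group, rank): (10,G4,1), (11,G3,2), (16,G1,3), (20,G3,4), (21,G4,5), (22,G1,7), (22,G2,7), (22,G3,7), (23,G1,9.5), (23,G2,9.5), (24,G2,11.5), (24,G4,11.5), (25,G2,13), (27,G1,14), (29,G3,15)
Step 2: Sum ranks within each group.
R_1 = 33.5 (n_1 = 4)
R_2 = 41 (n_2 = 4)
R_3 = 28 (n_3 = 4)
R_4 = 17.5 (n_4 = 3)
Step 3: H = 12/(N(N+1)) * sum(R_i^2/n_i) - 3(N+1)
     = 12/(15*16) * (33.5^2/4 + 41^2/4 + 28^2/4 + 17.5^2/3) - 3*16
     = 0.050000 * 998.896 - 48
     = 1.944792.
Step 4: Ties present; correction factor C = 1 - 36/(15^3 - 15) = 0.989286. Corrected H = 1.944792 / 0.989286 = 1.965854.
Step 5: Under H0, H ~ chi^2(3); p-value = 0.579524.
Step 6: alpha = 0.05. fail to reject H0.

H = 1.9659, df = 3, p = 0.579524, fail to reject H0.


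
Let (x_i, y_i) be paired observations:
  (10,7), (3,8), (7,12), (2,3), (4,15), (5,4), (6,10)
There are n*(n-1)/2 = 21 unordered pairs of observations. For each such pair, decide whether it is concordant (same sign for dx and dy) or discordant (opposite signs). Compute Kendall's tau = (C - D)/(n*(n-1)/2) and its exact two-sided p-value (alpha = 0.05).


Step 1: Enumerate the 21 unordered pairs (i,j) with i<j and classify each by sign(x_j-x_i) * sign(y_j-y_i).
  (1,2):dx=-7,dy=+1->D; (1,3):dx=-3,dy=+5->D; (1,4):dx=-8,dy=-4->C; (1,5):dx=-6,dy=+8->D
  (1,6):dx=-5,dy=-3->C; (1,7):dx=-4,dy=+3->D; (2,3):dx=+4,dy=+4->C; (2,4):dx=-1,dy=-5->C
  (2,5):dx=+1,dy=+7->C; (2,6):dx=+2,dy=-4->D; (2,7):dx=+3,dy=+2->C; (3,4):dx=-5,dy=-9->C
  (3,5):dx=-3,dy=+3->D; (3,6):dx=-2,dy=-8->C; (3,7):dx=-1,dy=-2->C; (4,5):dx=+2,dy=+12->C
  (4,6):dx=+3,dy=+1->C; (4,7):dx=+4,dy=+7->C; (5,6):dx=+1,dy=-11->D; (5,7):dx=+2,dy=-5->D
  (6,7):dx=+1,dy=+6->C
Step 2: C = 13, D = 8, total pairs = 21.
Step 3: tau = (C - D)/(n(n-1)/2) = (13 - 8)/21 = 0.238095.
Step 4: Exact two-sided p-value (enumerate n! = 5040 permutations of y under H0): p = 0.561905.
Step 5: alpha = 0.05. fail to reject H0.

tau_b = 0.2381 (C=13, D=8), p = 0.561905, fail to reject H0.


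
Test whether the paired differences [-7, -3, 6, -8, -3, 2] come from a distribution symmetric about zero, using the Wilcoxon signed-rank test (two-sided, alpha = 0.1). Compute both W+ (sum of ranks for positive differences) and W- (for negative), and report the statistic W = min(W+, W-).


Step 1: Drop any zero differences (none here) and take |d_i|.
|d| = [7, 3, 6, 8, 3, 2]
Step 2: Midrank |d_i| (ties get averaged ranks).
ranks: |7|->5, |3|->2.5, |6|->4, |8|->6, |3|->2.5, |2|->1
Step 3: Attach original signs; sum ranks with positive sign and with negative sign.
W+ = 4 + 1 = 5
W- = 5 + 2.5 + 6 + 2.5 = 16
(Check: W+ + W- = 21 should equal n(n+1)/2 = 21.)
Step 4: Test statistic W = min(W+, W-) = 5.
Step 5: Ties in |d|, so use the tie-corrected normal approximation.
        E[W] = n(n+1)/4 = 6*7/4 = 10.5.
        Tie groups: |d|=3 (t=2); sum(t^3 - t) = 6.
        Var[W] = n(n+1)(2n+1)/24 - sum(t^3-t)/48 = 546/24 - 6/48 = 22.625.
        z = (W - E[W]) / sqrt(Var[W]) = (5 - 10.5) / 4.7566 = -1.1563.
        Two-sided p = 2*Phi(z) = 0.247561.
Step 6: alpha = 0.1. fail to reject H0.

W+ = 5, W- = 16, W = min = 5, p = 0.247561, fail to reject H0.


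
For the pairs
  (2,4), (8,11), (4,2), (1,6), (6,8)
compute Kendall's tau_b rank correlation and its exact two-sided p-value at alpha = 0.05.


Step 1: Enumerate the 10 unordered pairs (i,j) with i<j and classify each by sign(x_j-x_i) * sign(y_j-y_i).
  (1,2):dx=+6,dy=+7->C; (1,3):dx=+2,dy=-2->D; (1,4):dx=-1,dy=+2->D; (1,5):dx=+4,dy=+4->C
  (2,3):dx=-4,dy=-9->C; (2,4):dx=-7,dy=-5->C; (2,5):dx=-2,dy=-3->C; (3,4):dx=-3,dy=+4->D
  (3,5):dx=+2,dy=+6->C; (4,5):dx=+5,dy=+2->C
Step 2: C = 7, D = 3, total pairs = 10.
Step 3: tau = (C - D)/(n(n-1)/2) = (7 - 3)/10 = 0.400000.
Step 4: Exact two-sided p-value (enumerate n! = 120 permutations of y under H0): p = 0.483333.
Step 5: alpha = 0.05. fail to reject H0.

tau_b = 0.4000 (C=7, D=3), p = 0.483333, fail to reject H0.


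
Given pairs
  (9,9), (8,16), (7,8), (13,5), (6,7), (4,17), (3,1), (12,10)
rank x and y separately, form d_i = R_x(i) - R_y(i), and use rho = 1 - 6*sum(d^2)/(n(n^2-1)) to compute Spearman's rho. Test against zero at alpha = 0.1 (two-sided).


Step 1: Rank x and y separately (midranks; no ties here).
rank(x): 9->6, 8->5, 7->4, 13->8, 6->3, 4->2, 3->1, 12->7
rank(y): 9->5, 16->7, 8->4, 5->2, 7->3, 17->8, 1->1, 10->6
Step 2: d_i = R_x(i) - R_y(i); compute d_i^2.
  (6-5)^2=1, (5-7)^2=4, (4-4)^2=0, (8-2)^2=36, (3-3)^2=0, (2-8)^2=36, (1-1)^2=0, (7-6)^2=1
sum(d^2) = 78.
Step 3: rho = 1 - 6*78 / (8*(8^2 - 1)) = 1 - 468/504 = 0.071429.
Step 4: Under H0, t = rho * sqrt((n-2)/(1-rho^2)) = 0.1754 ~ t(6).
Step 5: Two-sided p-value from the t-distribution with 6 df = 0.866526.
Step 6: alpha = 0.1. fail to reject H0.

rho = 0.0714, p = 0.866526, fail to reject H0 at alpha = 0.1.


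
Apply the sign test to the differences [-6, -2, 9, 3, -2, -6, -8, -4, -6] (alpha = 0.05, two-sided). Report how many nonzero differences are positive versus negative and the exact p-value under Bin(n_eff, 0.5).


Step 1: Discard zero differences. Original n = 9; n_eff = number of nonzero differences = 9.
Nonzero differences (with sign): -6, -2, +9, +3, -2, -6, -8, -4, -6
Step 2: Count signs: positive = 2, negative = 7.
Step 3: Under H0: P(positive) = 0.5, so the number of positives S ~ Bin(9, 0.5).
Step 4: Two-sided exact p-value = sum of Bin(9,0.5) probabilities at or below the observed probability = 0.179688.
Step 5: alpha = 0.05. fail to reject H0.

n_eff = 9, pos = 2, neg = 7, p = 0.179688, fail to reject H0.


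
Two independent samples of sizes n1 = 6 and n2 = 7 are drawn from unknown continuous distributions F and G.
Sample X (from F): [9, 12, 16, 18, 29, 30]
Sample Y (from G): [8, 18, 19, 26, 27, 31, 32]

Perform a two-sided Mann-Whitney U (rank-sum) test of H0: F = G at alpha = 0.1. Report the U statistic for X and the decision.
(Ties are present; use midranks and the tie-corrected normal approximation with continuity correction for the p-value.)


Step 1: Combine and sort all 13 observations; assign midranks.
sorted (value, group): (8,Y), (9,X), (12,X), (16,X), (18,X), (18,Y), (19,Y), (26,Y), (27,Y), (29,X), (30,X), (31,Y), (32,Y)
ranks: 8->1, 9->2, 12->3, 16->4, 18->5.5, 18->5.5, 19->7, 26->8, 27->9, 29->10, 30->11, 31->12, 32->13
Step 2: Rank sum for X: R1 = 2 + 3 + 4 + 5.5 + 10 + 11 = 35.5.
Step 3: U_X = R1 - n1(n1+1)/2 = 35.5 - 6*7/2 = 35.5 - 21 = 14.5.
       U_Y = n1*n2 - U_X = 42 - 14.5 = 27.5.
Step 4: Ties are present, so use the tie-corrected normal approximation (with continuity correction) for the p-value.
Step 5: p-value = 0.390714; compare to alpha = 0.1. fail to reject H0.

U_X = 14.5, p = 0.390714, fail to reject H0 at alpha = 0.1.


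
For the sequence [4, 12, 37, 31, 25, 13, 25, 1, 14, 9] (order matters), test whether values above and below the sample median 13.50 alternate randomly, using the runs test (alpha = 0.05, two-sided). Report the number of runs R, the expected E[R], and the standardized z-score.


Step 1: Compute median = 13.50; label A = above, B = below.
Labels in order: BBAAABABAB  (n_A = 5, n_B = 5)
Step 2: Count runs R = 7.
Step 3: Under H0 (random ordering), E[R] = 2*n_A*n_B/(n_A+n_B) + 1 = 2*5*5/10 + 1 = 6.0000.
        Var[R] = 2*n_A*n_B*(2*n_A*n_B - n_A - n_B) / ((n_A+n_B)^2 * (n_A+n_B-1)) = 2000/900 = 2.2222.
        SD[R] = 1.4907.
Step 4: Continuity-corrected z = (R - 0.5 - E[R]) / SD[R] = (7 - 0.5 - 6.0000) / 1.4907 = 0.3354.
Step 5: Two-sided p-value via normal approximation = 2*(1 - Phi(|z|)) = 0.737316.
Step 6: alpha = 0.05. fail to reject H0.

R = 7, z = 0.3354, p = 0.737316, fail to reject H0.


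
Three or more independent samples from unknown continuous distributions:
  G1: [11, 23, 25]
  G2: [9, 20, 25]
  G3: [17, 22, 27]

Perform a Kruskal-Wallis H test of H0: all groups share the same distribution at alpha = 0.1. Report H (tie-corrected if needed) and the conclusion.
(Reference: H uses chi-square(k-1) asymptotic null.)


Step 1: Combine all N = 9 observations and assign midranks.
sorted (value, group, rank): (9,G2,1), (11,G1,2), (17,G3,3), (20,G2,4), (22,G3,5), (23,G1,6), (25,G1,7.5), (25,G2,7.5), (27,G3,9)
Step 2: Sum ranks within each group.
R_1 = 15.5 (n_1 = 3)
R_2 = 12.5 (n_2 = 3)
R_3 = 17 (n_3 = 3)
Step 3: H = 12/(N(N+1)) * sum(R_i^2/n_i) - 3(N+1)
     = 12/(9*10) * (15.5^2/3 + 12.5^2/3 + 17^2/3) - 3*10
     = 0.133333 * 228.5 - 30
     = 0.466667.
Step 4: Ties present; correction factor C = 1 - 6/(9^3 - 9) = 0.991667. Corrected H = 0.466667 / 0.991667 = 0.470588.
Step 5: Under H0, H ~ chi^2(2); p-value = 0.790338.
Step 6: alpha = 0.1. fail to reject H0.

H = 0.4706, df = 2, p = 0.790338, fail to reject H0.


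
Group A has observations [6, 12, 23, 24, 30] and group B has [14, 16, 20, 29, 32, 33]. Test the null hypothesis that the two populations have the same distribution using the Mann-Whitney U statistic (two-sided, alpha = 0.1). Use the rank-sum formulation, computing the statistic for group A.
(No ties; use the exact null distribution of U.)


Step 1: Combine and sort all 11 observations; assign midranks.
sorted (value, group): (6,X), (12,X), (14,Y), (16,Y), (20,Y), (23,X), (24,X), (29,Y), (30,X), (32,Y), (33,Y)
ranks: 6->1, 12->2, 14->3, 16->4, 20->5, 23->6, 24->7, 29->8, 30->9, 32->10, 33->11
Step 2: Rank sum for X: R1 = 1 + 2 + 6 + 7 + 9 = 25.
Step 3: U_X = R1 - n1(n1+1)/2 = 25 - 5*6/2 = 25 - 15 = 10.
       U_Y = n1*n2 - U_X = 30 - 10 = 20.
Step 4: No ties, so the exact null distribution of U (based on enumerating the C(11,5) = 462 equally likely rank assignments) gives the two-sided p-value.
Step 5: p-value = 0.428571; compare to alpha = 0.1. fail to reject H0.

U_X = 10, p = 0.428571, fail to reject H0 at alpha = 0.1.


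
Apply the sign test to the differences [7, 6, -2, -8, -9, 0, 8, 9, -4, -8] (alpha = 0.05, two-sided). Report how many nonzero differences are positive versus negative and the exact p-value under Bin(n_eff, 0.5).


Step 1: Discard zero differences. Original n = 10; n_eff = number of nonzero differences = 9.
Nonzero differences (with sign): +7, +6, -2, -8, -9, +8, +9, -4, -8
Step 2: Count signs: positive = 4, negative = 5.
Step 3: Under H0: P(positive) = 0.5, so the number of positives S ~ Bin(9, 0.5).
Step 4: Two-sided exact p-value = sum of Bin(9,0.5) probabilities at or below the observed probability = 1.000000.
Step 5: alpha = 0.05. fail to reject H0.

n_eff = 9, pos = 4, neg = 5, p = 1.000000, fail to reject H0.


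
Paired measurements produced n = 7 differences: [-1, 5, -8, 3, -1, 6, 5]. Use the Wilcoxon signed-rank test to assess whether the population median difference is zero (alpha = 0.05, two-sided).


Step 1: Drop any zero differences (none here) and take |d_i|.
|d| = [1, 5, 8, 3, 1, 6, 5]
Step 2: Midrank |d_i| (ties get averaged ranks).
ranks: |1|->1.5, |5|->4.5, |8|->7, |3|->3, |1|->1.5, |6|->6, |5|->4.5
Step 3: Attach original signs; sum ranks with positive sign and with negative sign.
W+ = 4.5 + 3 + 6 + 4.5 = 18
W- = 1.5 + 7 + 1.5 = 10
(Check: W+ + W- = 28 should equal n(n+1)/2 = 28.)
Step 4: Test statistic W = min(W+, W-) = 10.
Step 5: Ties in |d|, so use the tie-corrected normal approximation.
        E[W] = n(n+1)/4 = 7*8/4 = 14.
        Tie groups: |d|=1 (t=2), |d|=5 (t=2); sum(t^3 - t) = 12.
        Var[W] = n(n+1)(2n+1)/24 - sum(t^3-t)/48 = 840/24 - 12/48 = 34.75.
        z = (W - E[W]) / sqrt(Var[W]) = (10 - 14) / 5.8949 = -0.6786.
        Two-sided p = 2*Phi(z) = 0.497422.
Step 6: alpha = 0.05. fail to reject H0.

W+ = 18, W- = 10, W = min = 10, p = 0.497422, fail to reject H0.


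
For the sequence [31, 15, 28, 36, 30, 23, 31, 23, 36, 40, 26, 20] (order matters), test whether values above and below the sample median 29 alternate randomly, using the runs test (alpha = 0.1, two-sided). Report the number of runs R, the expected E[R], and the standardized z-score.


Step 1: Compute median = 29; label A = above, B = below.
Labels in order: ABBAABABAABB  (n_A = 6, n_B = 6)
Step 2: Count runs R = 8.
Step 3: Under H0 (random ordering), E[R] = 2*n_A*n_B/(n_A+n_B) + 1 = 2*6*6/12 + 1 = 7.0000.
        Var[R] = 2*n_A*n_B*(2*n_A*n_B - n_A - n_B) / ((n_A+n_B)^2 * (n_A+n_B-1)) = 4320/1584 = 2.7273.
        SD[R] = 1.6514.
Step 4: Continuity-corrected z = (R - 0.5 - E[R]) / SD[R] = (8 - 0.5 - 7.0000) / 1.6514 = 0.3028.
Step 5: Two-sided p-value via normal approximation = 2*(1 - Phi(|z|)) = 0.762069.
Step 6: alpha = 0.1. fail to reject H0.

R = 8, z = 0.3028, p = 0.762069, fail to reject H0.


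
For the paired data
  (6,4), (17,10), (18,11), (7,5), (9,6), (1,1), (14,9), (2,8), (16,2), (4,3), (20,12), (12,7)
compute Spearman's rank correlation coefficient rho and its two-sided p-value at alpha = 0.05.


Step 1: Rank x and y separately (midranks; no ties here).
rank(x): 6->4, 17->10, 18->11, 7->5, 9->6, 1->1, 14->8, 2->2, 16->9, 4->3, 20->12, 12->7
rank(y): 4->4, 10->10, 11->11, 5->5, 6->6, 1->1, 9->9, 8->8, 2->2, 3->3, 12->12, 7->7
Step 2: d_i = R_x(i) - R_y(i); compute d_i^2.
  (4-4)^2=0, (10-10)^2=0, (11-11)^2=0, (5-5)^2=0, (6-6)^2=0, (1-1)^2=0, (8-9)^2=1, (2-8)^2=36, (9-2)^2=49, (3-3)^2=0, (12-12)^2=0, (7-7)^2=0
sum(d^2) = 86.
Step 3: rho = 1 - 6*86 / (12*(12^2 - 1)) = 1 - 516/1716 = 0.699301.
Step 4: Under H0, t = rho * sqrt((n-2)/(1-rho^2)) = 3.0936 ~ t(10).
Step 5: Two-sided p-value from the t-distribution with 10 df = 0.011374.
Step 6: alpha = 0.05. reject H0.

rho = 0.6993, p = 0.011374, reject H0 at alpha = 0.05.


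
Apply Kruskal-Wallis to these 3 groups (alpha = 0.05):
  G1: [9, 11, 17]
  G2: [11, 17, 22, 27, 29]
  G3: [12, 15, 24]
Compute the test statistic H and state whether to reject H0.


Step 1: Combine all N = 11 observations and assign midranks.
sorted (value, group, rank): (9,G1,1), (11,G1,2.5), (11,G2,2.5), (12,G3,4), (15,G3,5), (17,G1,6.5), (17,G2,6.5), (22,G2,8), (24,G3,9), (27,G2,10), (29,G2,11)
Step 2: Sum ranks within each group.
R_1 = 10 (n_1 = 3)
R_2 = 38 (n_2 = 5)
R_3 = 18 (n_3 = 3)
Step 3: H = 12/(N(N+1)) * sum(R_i^2/n_i) - 3(N+1)
     = 12/(11*12) * (10^2/3 + 38^2/5 + 18^2/3) - 3*12
     = 0.090909 * 430.133 - 36
     = 3.103030.
Step 4: Ties present; correction factor C = 1 - 12/(11^3 - 11) = 0.990909. Corrected H = 3.103030 / 0.990909 = 3.131498.
Step 5: Under H0, H ~ chi^2(2); p-value = 0.208931.
Step 6: alpha = 0.05. fail to reject H0.

H = 3.1315, df = 2, p = 0.208931, fail to reject H0.


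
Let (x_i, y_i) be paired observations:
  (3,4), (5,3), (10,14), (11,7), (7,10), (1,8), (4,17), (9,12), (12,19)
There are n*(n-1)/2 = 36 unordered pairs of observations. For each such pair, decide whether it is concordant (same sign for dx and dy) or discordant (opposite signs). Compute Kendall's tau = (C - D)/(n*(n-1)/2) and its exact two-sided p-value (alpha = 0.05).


Step 1: Enumerate the 36 unordered pairs (i,j) with i<j and classify each by sign(x_j-x_i) * sign(y_j-y_i).
  (1,2):dx=+2,dy=-1->D; (1,3):dx=+7,dy=+10->C; (1,4):dx=+8,dy=+3->C; (1,5):dx=+4,dy=+6->C
  (1,6):dx=-2,dy=+4->D; (1,7):dx=+1,dy=+13->C; (1,8):dx=+6,dy=+8->C; (1,9):dx=+9,dy=+15->C
  (2,3):dx=+5,dy=+11->C; (2,4):dx=+6,dy=+4->C; (2,5):dx=+2,dy=+7->C; (2,6):dx=-4,dy=+5->D
  (2,7):dx=-1,dy=+14->D; (2,8):dx=+4,dy=+9->C; (2,9):dx=+7,dy=+16->C; (3,4):dx=+1,dy=-7->D
  (3,5):dx=-3,dy=-4->C; (3,6):dx=-9,dy=-6->C; (3,7):dx=-6,dy=+3->D; (3,8):dx=-1,dy=-2->C
  (3,9):dx=+2,dy=+5->C; (4,5):dx=-4,dy=+3->D; (4,6):dx=-10,dy=+1->D; (4,7):dx=-7,dy=+10->D
  (4,8):dx=-2,dy=+5->D; (4,9):dx=+1,dy=+12->C; (5,6):dx=-6,dy=-2->C; (5,7):dx=-3,dy=+7->D
  (5,8):dx=+2,dy=+2->C; (5,9):dx=+5,dy=+9->C; (6,7):dx=+3,dy=+9->C; (6,8):dx=+8,dy=+4->C
  (6,9):dx=+11,dy=+11->C; (7,8):dx=+5,dy=-5->D; (7,9):dx=+8,dy=+2->C; (8,9):dx=+3,dy=+7->C
Step 2: C = 24, D = 12, total pairs = 36.
Step 3: tau = (C - D)/(n(n-1)/2) = (24 - 12)/36 = 0.333333.
Step 4: Exact two-sided p-value (enumerate n! = 362880 permutations of y under H0): p = 0.259518.
Step 5: alpha = 0.05. fail to reject H0.

tau_b = 0.3333 (C=24, D=12), p = 0.259518, fail to reject H0.


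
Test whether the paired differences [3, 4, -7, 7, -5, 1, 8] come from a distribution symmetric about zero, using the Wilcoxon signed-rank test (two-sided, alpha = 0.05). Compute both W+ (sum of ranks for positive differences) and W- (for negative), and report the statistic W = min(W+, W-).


Step 1: Drop any zero differences (none here) and take |d_i|.
|d| = [3, 4, 7, 7, 5, 1, 8]
Step 2: Midrank |d_i| (ties get averaged ranks).
ranks: |3|->2, |4|->3, |7|->5.5, |7|->5.5, |5|->4, |1|->1, |8|->7
Step 3: Attach original signs; sum ranks with positive sign and with negative sign.
W+ = 2 + 3 + 5.5 + 1 + 7 = 18.5
W- = 5.5 + 4 = 9.5
(Check: W+ + W- = 28 should equal n(n+1)/2 = 28.)
Step 4: Test statistic W = min(W+, W-) = 9.5.
Step 5: Ties in |d|, so use the tie-corrected normal approximation.
        E[W] = n(n+1)/4 = 7*8/4 = 14.
        Tie groups: |d|=7 (t=2); sum(t^3 - t) = 6.
        Var[W] = n(n+1)(2n+1)/24 - sum(t^3-t)/48 = 840/24 - 6/48 = 34.875.
        z = (W - E[W]) / sqrt(Var[W]) = (9.5 - 14) / 5.9055 = -0.7620.
        Two-sided p = 2*Phi(z) = 0.446060.
Step 6: alpha = 0.05. fail to reject H0.

W+ = 18.5, W- = 9.5, W = min = 9.5, p = 0.446060, fail to reject H0.


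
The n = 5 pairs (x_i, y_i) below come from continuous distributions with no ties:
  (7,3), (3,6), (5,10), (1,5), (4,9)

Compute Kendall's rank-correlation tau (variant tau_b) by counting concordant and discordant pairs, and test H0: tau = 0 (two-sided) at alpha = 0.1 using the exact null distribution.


Step 1: Enumerate the 10 unordered pairs (i,j) with i<j and classify each by sign(x_j-x_i) * sign(y_j-y_i).
  (1,2):dx=-4,dy=+3->D; (1,3):dx=-2,dy=+7->D; (1,4):dx=-6,dy=+2->D; (1,5):dx=-3,dy=+6->D
  (2,3):dx=+2,dy=+4->C; (2,4):dx=-2,dy=-1->C; (2,5):dx=+1,dy=+3->C; (3,4):dx=-4,dy=-5->C
  (3,5):dx=-1,dy=-1->C; (4,5):dx=+3,dy=+4->C
Step 2: C = 6, D = 4, total pairs = 10.
Step 3: tau = (C - D)/(n(n-1)/2) = (6 - 4)/10 = 0.200000.
Step 4: Exact two-sided p-value (enumerate n! = 120 permutations of y under H0): p = 0.816667.
Step 5: alpha = 0.1. fail to reject H0.

tau_b = 0.2000 (C=6, D=4), p = 0.816667, fail to reject H0.


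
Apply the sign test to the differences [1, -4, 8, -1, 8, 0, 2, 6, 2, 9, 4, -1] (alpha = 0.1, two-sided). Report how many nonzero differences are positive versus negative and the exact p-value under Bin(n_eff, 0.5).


Step 1: Discard zero differences. Original n = 12; n_eff = number of nonzero differences = 11.
Nonzero differences (with sign): +1, -4, +8, -1, +8, +2, +6, +2, +9, +4, -1
Step 2: Count signs: positive = 8, negative = 3.
Step 3: Under H0: P(positive) = 0.5, so the number of positives S ~ Bin(11, 0.5).
Step 4: Two-sided exact p-value = sum of Bin(11,0.5) probabilities at or below the observed probability = 0.226562.
Step 5: alpha = 0.1. fail to reject H0.

n_eff = 11, pos = 8, neg = 3, p = 0.226562, fail to reject H0.


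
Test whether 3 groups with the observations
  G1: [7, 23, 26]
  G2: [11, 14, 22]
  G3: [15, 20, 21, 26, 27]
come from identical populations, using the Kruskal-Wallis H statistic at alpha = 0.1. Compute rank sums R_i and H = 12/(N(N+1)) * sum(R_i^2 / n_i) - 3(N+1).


Step 1: Combine all N = 11 observations and assign midranks.
sorted (value, group, rank): (7,G1,1), (11,G2,2), (14,G2,3), (15,G3,4), (20,G3,5), (21,G3,6), (22,G2,7), (23,G1,8), (26,G1,9.5), (26,G3,9.5), (27,G3,11)
Step 2: Sum ranks within each group.
R_1 = 18.5 (n_1 = 3)
R_2 = 12 (n_2 = 3)
R_3 = 35.5 (n_3 = 5)
Step 3: H = 12/(N(N+1)) * sum(R_i^2/n_i) - 3(N+1)
     = 12/(11*12) * (18.5^2/3 + 12^2/3 + 35.5^2/5) - 3*12
     = 0.090909 * 414.133 - 36
     = 1.648485.
Step 4: Ties present; correction factor C = 1 - 6/(11^3 - 11) = 0.995455. Corrected H = 1.648485 / 0.995455 = 1.656012.
Step 5: Under H0, H ~ chi^2(2); p-value = 0.436920.
Step 6: alpha = 0.1. fail to reject H0.

H = 1.6560, df = 2, p = 0.436920, fail to reject H0.


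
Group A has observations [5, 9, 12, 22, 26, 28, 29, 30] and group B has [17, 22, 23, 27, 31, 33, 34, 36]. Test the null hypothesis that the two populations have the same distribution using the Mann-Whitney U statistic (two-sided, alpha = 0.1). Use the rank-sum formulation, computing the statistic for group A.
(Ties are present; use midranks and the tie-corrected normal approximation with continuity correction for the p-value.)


Step 1: Combine and sort all 16 observations; assign midranks.
sorted (value, group): (5,X), (9,X), (12,X), (17,Y), (22,X), (22,Y), (23,Y), (26,X), (27,Y), (28,X), (29,X), (30,X), (31,Y), (33,Y), (34,Y), (36,Y)
ranks: 5->1, 9->2, 12->3, 17->4, 22->5.5, 22->5.5, 23->7, 26->8, 27->9, 28->10, 29->11, 30->12, 31->13, 33->14, 34->15, 36->16
Step 2: Rank sum for X: R1 = 1 + 2 + 3 + 5.5 + 8 + 10 + 11 + 12 = 52.5.
Step 3: U_X = R1 - n1(n1+1)/2 = 52.5 - 8*9/2 = 52.5 - 36 = 16.5.
       U_Y = n1*n2 - U_X = 64 - 16.5 = 47.5.
Step 4: Ties are present, so use the tie-corrected normal approximation (with continuity correction) for the p-value.
Step 5: p-value = 0.114916; compare to alpha = 0.1. fail to reject H0.

U_X = 16.5, p = 0.114916, fail to reject H0 at alpha = 0.1.
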